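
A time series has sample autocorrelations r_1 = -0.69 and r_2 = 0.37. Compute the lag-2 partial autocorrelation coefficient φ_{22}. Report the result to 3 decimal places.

-0.203

φ_{22} = (r_2 − r_1²) / (1 − r_1²)
r_1² = (-0.69)² = 0.4761
Numerator = 0.37 − 0.4761 = -0.1061; denominator = 1 − 0.4761 = 0.5239
φ_{22} = -0.1061 / 0.5239 = -0.203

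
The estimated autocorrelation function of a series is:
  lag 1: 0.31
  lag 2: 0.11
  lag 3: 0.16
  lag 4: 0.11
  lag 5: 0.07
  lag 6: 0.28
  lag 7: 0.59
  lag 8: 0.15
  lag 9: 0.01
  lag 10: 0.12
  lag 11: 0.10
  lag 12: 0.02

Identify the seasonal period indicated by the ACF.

7

The largest autocorrelation is r_7 = 0.59; the remaining lags stay at or below 0.31. The elevated value at lag 1 (0.31), dropping to 0.11 at lag 2, reflects decaying short-term dependence rather than seasonality.
The dominant spike at lag 7 indicates a seasonal period of 7.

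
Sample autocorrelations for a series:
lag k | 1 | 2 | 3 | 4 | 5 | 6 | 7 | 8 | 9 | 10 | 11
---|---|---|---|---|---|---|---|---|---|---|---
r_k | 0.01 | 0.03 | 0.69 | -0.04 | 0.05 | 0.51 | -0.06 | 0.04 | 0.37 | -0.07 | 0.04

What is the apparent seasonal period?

The largest autocorrelation is r_3 = 0.69, with weaker echoes at lags 6 (0.51) and 9 (0.37); the remaining lags stay at or below 0.05.
The dominant spike at lag 3 indicates a seasonal period of 3.

3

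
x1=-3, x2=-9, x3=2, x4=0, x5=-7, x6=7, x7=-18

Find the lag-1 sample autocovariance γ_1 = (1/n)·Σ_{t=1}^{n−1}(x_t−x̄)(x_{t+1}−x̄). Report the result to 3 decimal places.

-30.000

Mean x̄ = (-3 − 9 + 2 + 0 − 7 + 7 − 18)/7 = -4.0000
Σ_{t=1}^{6}(x_t−x̄)(x_{t+1}−x̄) = -210.0000
γ_1 = -210.0000 / 7 = -30.000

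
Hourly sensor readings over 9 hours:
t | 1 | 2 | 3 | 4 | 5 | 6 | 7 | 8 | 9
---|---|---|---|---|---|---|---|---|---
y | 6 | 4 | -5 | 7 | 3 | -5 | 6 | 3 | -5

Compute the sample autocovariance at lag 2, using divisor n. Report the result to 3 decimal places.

-10.353

Mean ȳ = (6 + 4 − 5 + 7 + 3 − 5 + 6 + 3 − 5)/9 = 1.5556
Σ_{t=1}^{7}(y_t−ȳ)(y_{t+2}−ȳ) = -93.1728
γ_2 = -93.1728 / 9 = -10.353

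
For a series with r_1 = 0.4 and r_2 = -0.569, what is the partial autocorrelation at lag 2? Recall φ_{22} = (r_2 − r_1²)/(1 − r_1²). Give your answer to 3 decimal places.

-0.868

φ_{22} = (r_2 − r_1²) / (1 − r_1²)
r_1² = (0.4)² = 0.16
Numerator = -0.569 − 0.1600 = -0.7290; denominator = 1 − 0.1600 = 0.8400
φ_{22} = -0.7290 / 0.8400 = -0.868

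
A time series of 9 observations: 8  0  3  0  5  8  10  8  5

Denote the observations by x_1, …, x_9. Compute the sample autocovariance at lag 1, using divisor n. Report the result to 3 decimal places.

Mean x̄ = (8 + 0 + 3 + 0 + 5 + 8 + 10 + 8 + 5)/9 = 5.2222
Σ_{t=1}^{8}(x_t−x̄)(x_{t+1}−x̄) = 35.1728
γ_1 = 35.1728 / 9 = 3.908

3.908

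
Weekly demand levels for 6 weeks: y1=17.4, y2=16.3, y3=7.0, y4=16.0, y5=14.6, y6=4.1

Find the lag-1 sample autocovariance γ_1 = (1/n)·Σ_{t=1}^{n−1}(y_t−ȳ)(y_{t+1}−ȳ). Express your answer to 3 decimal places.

-5.347

Mean ȳ = (17.4 + 16.3 + 7.0 + 16.0 + 14.6 + 4.1)/6 = 12.5667
Σ_{t=1}^{5}(y_t−ȳ)(y_{t+1}−ȳ) = -32.0844
γ_1 = -32.0844 / 6 = -5.347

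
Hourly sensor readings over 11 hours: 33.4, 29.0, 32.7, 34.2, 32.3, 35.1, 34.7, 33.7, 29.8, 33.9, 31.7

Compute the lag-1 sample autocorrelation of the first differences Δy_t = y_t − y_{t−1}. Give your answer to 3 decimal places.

-0.473

First differences Δy: -4.4, 3.7, 1.5, -1.9, 2.8, -0.4, -1.0, -3.9, 4.1, -2.2
Mean of differences = -0.1700
Numerator Σ(Δy_t−Δȳ)(Δy_{t+1}−Δȳ) = -39.9259
Denominator Σ(Δy_t−Δȳ)² = 84.4810
r_1(Δy) = -39.9259 / 84.4810 = -0.473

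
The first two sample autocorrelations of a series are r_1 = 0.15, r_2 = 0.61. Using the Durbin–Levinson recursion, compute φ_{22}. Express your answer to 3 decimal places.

0.601

φ_{22} = (r_2 − r_1²) / (1 − r_1²)
r_1² = (0.15)² = 0.0225
Numerator = 0.61 − 0.0225 = 0.5875; denominator = 1 − 0.0225 = 0.9775
φ_{22} = 0.5875 / 0.9775 = 0.601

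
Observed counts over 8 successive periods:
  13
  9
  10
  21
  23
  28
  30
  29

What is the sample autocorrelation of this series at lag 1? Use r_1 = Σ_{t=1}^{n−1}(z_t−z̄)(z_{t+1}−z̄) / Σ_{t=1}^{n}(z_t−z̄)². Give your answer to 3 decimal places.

0.713

Mean z̄ = (13 + 9 + 10 + 21 + 23 + 28 + 30 + 29)/8 = 20.3750
Deviations from mean: -7.3750, -11.3750, -10.3750, 0.6250, 2.6250, 7.6250, 9.6250, 8.6250
Σ(z_t−z̄)(z_{t+1}−z̄) = (83.8906) + (118.0156) + (-6.4844) + (1.6406) + (20.0156) + (73.3906) + (83.0156) = 373.4844
Denominator Σ(z_t−z̄)² = 523.8750
r_1 = 373.4844 / 523.8750 = 0.713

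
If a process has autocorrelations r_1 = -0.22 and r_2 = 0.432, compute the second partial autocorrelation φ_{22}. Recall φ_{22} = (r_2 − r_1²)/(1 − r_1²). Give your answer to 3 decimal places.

0.403

φ_{22} = (r_2 − r_1²) / (1 − r_1²)
r_1² = (-0.22)² = 0.0484
Numerator = 0.432 − 0.0484 = 0.3836; denominator = 1 − 0.0484 = 0.9516
φ_{22} = 0.3836 / 0.9516 = 0.403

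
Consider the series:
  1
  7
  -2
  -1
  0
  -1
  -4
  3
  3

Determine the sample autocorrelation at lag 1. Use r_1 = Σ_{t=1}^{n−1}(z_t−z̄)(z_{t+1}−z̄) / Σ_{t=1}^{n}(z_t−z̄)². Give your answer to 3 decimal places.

Mean z̄ = (1 + 7 − 2 − 1 + 0 − 1 − 4 + 3 + 3)/9 = 0.6667
Numerator Σ_{t=1}^{8}(z_t−z̄)(z_{t+1}−z̄) = -5.7778
Denominator Σ(z_t−z̄)² = 86.0000
r_1 = -5.7778 / 86.0000 = -0.067

-0.067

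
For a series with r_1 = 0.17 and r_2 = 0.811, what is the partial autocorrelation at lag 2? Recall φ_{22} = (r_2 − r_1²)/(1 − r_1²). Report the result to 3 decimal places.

0.805

φ_{22} = (r_2 − r_1²) / (1 − r_1²)
r_1² = (0.17)² = 0.0289
Numerator = 0.811 − 0.0289 = 0.7821; denominator = 1 − 0.0289 = 0.9711
φ_{22} = 0.7821 / 0.9711 = 0.805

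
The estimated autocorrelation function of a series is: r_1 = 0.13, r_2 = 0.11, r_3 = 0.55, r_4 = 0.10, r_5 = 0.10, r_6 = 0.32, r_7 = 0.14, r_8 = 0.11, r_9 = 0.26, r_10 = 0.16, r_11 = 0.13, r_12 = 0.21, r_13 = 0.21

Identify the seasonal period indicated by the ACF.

3

The largest autocorrelation is r_3 = 0.55, with weaker echoes at lags 6 (0.32) and 9 (0.26); the remaining lags stay at or below 0.21.
The dominant spike at lag 3 indicates a seasonal period of 3.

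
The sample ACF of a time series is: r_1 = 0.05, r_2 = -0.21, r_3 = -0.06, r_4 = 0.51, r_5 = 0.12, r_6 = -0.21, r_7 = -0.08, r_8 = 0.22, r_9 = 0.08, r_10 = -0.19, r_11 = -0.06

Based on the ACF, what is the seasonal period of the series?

4

The largest autocorrelation is r_4 = 0.51, with a weaker echo at lag 8 (0.22); the remaining lags stay at or below 0.12.
The dominant spike at lag 4 indicates a seasonal period of 4.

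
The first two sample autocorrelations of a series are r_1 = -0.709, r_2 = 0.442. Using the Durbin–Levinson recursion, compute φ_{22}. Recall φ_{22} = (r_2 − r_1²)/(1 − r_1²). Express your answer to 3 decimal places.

-0.122

φ_{22} = (r_2 − r_1²) / (1 − r_1²)
r_1² = (-0.709)² = 0.502681
Numerator = 0.442 − 0.5027 = -0.0607; denominator = 1 − 0.5027 = 0.4973
φ_{22} = -0.0607 / 0.4973 = -0.122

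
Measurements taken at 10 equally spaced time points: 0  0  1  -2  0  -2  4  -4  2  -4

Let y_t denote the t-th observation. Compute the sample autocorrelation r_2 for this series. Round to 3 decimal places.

0.581

Mean ȳ = (0 + 0 + 1 − 2 + 0 − 2 + 4 − 4 + 2 − 4)/10 = -0.5000
Numerator Σ_{t=1}^{8}(y_t−ȳ)(y_{t+2}−ȳ) = 34.0000
Denominator Σ(y_t−ȳ)² = 58.5000
r_2 = 34.0000 / 58.5000 = 0.581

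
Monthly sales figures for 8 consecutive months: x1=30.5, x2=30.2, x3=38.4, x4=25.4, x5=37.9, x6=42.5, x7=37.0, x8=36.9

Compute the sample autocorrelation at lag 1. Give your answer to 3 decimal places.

-0.066

Mean x̄ = (30.5 + 30.2 + 38.4 + 25.4 + 37.9 + 42.5 + 37.0 + 36.9)/8 = 34.8500
Deviations from mean: -4.3500, -4.6500, 3.5500, -9.4500, 3.0500, 7.6500, 2.1500, 2.0500
Σ(x_t−x̄)(x_{t+1}−x̄) = (20.2275) + (-16.5075) + (-33.5475) + (-28.8225) + (23.3325) + (16.4475) + (4.4075) = -14.4625
Denominator Σ(x_t−x̄)² = 219.1000
r_1 = -14.4625 / 219.1000 = -0.066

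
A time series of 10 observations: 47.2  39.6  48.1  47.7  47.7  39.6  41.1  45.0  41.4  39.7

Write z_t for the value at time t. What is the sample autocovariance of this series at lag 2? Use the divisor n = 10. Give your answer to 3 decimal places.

-1.482

Mean z̄ = (47.2 + 39.6 + 48.1 + 47.7 + 47.7 + 39.6 + 41.1 + 45.0 + 41.4 + 39.7)/10 = 43.7100
Σ_{t=1}^{8}(z_t−z̄)(z_{t+2}−z̄) = -14.8202
γ_2 = -14.8202 / 10 = -1.482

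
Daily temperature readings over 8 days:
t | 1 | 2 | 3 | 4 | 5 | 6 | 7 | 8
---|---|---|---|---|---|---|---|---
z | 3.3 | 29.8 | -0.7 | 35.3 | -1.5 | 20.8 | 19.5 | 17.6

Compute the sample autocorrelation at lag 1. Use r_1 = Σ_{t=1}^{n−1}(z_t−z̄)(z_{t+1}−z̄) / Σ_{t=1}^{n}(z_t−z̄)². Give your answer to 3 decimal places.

-0.836

Mean z̄ = (3.3 + 29.8 − 0.7 + 35.3 − 1.5 + 20.8 + 19.5 + 17.6)/8 = 15.5125
Deviations from mean: -12.2125, 14.2875, -16.2125, 19.7875, -17.0125, 5.2875, 3.9875, 2.0875
Σ(z_t−z̄)(z_{t+1}−z̄) = (-174.4861) + (-231.6361) + (-320.8048) + (-336.6348) + (-89.9536) + (21.0839) + (8.3239) = -1124.1077
Denominator Σ(z_t−z̄)² = 1345.3088
r_1 = -1124.1077 / 1345.3088 = -0.836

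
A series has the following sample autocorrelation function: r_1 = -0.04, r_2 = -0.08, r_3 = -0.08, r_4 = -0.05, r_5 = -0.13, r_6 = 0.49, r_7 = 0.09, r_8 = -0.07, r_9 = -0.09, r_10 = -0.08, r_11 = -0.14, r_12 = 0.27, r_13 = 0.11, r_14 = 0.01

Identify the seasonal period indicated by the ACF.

The largest autocorrelation is r_6 = 0.49, with a weaker echo at lag 12 (0.27); the remaining lags stay at or below 0.11.
The dominant spike at lag 6 indicates a seasonal period of 6.

6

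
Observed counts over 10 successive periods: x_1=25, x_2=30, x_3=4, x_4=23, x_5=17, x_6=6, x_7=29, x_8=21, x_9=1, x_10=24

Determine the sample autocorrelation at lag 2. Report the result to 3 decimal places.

-0.296

Mean x̄ = (25 + 30 + 4 + 23 + 17 + 6 + 29 + 21 + 1 + 24)/10 = 18.0000
Numerator Σ_{t=1}^{8}(x_t−x̄)(x_{t+2}−x̄) = -300.0000
Denominator Σ(x_t−x̄)² = 1014.0000
r_2 = -300.0000 / 1014.0000 = -0.296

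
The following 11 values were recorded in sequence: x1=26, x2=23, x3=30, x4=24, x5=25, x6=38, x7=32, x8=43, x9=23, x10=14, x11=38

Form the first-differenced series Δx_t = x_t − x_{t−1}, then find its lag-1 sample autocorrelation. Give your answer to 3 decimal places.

First differences Δx: -3, 7, -6, 1, 13, -6, 11, -20, -9, 24
Mean of differences = 1.2000
Numerator Σ(Δx_t−Δx̄)(Δx_{t+1}−Δx̄) = -446.6400
Denominator Σ(Δx_t−Δx̄)² = 1463.6000
r_1(Δx) = -446.6400 / 1463.6000 = -0.305

-0.305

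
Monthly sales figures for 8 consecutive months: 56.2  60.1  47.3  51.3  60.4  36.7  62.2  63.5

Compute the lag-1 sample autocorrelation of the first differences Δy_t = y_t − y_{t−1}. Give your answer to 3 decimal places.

-0.576

First differences Δy: 3.9, -12.8, 4.0, 9.1, -23.7, 25.5, 1.3
Mean of differences = 1.0429
Numerator Σ(Δy_t−Δȳ)(Δy_{t+1}−Δȳ) = -854.8676
Denominator Σ(Δy_t−Δȳ)² = 1483.8771
r_1(Δy) = -854.8676 / 1483.8771 = -0.576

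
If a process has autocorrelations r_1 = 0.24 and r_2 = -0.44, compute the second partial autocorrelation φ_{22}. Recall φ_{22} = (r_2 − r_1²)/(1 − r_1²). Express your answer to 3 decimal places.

φ_{22} = (r_2 − r_1²) / (1 − r_1²)
r_1² = (0.24)² = 0.0576
Numerator = -0.44 − 0.0576 = -0.4976; denominator = 1 − 0.0576 = 0.9424
φ_{22} = -0.4976 / 0.9424 = -0.528

-0.528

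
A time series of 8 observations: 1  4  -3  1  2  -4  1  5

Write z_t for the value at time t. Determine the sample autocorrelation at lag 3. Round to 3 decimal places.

0.405

Mean z̄ = (1 + 4 − 3 + 1 + 2 − 4 + 1 + 5)/8 = 0.8750
Deviations from mean: 0.1250, 3.1250, -3.8750, 0.1250, 1.1250, -4.8750, 0.1250, 4.1250
Σ(z_t−z̄)(z_{t+3}−z̄) = (0.0156) + (3.5156) + (18.8906) + (0.0156) + (4.6406) = 27.0781
Denominator Σ(z_t−z̄)² = 66.8750
r_3 = 27.0781 / 66.8750 = 0.405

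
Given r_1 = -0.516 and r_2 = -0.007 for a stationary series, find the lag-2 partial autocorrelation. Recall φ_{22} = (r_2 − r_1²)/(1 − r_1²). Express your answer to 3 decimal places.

φ_{22} = (r_2 − r_1²) / (1 − r_1²)
r_1² = (-0.516)² = 0.266256
Numerator = -0.007 − 0.2663 = -0.2733; denominator = 1 − 0.2663 = 0.7337
φ_{22} = -0.2733 / 0.7337 = -0.372

-0.372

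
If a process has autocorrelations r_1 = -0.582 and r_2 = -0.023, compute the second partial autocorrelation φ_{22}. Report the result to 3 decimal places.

φ_{22} = (r_2 − r_1²) / (1 − r_1²)
r_1² = (-0.582)² = 0.338724
Numerator = -0.023 − 0.3387 = -0.3617; denominator = 1 − 0.3387 = 0.6613
φ_{22} = -0.3617 / 0.6613 = -0.547

-0.547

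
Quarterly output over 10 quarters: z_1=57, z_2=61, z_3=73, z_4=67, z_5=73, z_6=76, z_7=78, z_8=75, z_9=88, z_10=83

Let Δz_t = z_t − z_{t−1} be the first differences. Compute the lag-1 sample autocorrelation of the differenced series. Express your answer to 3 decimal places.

First differences Δz: 4, 12, -6, 6, 3, 2, -3, 13, -5
Mean of differences = 2.8889
Numerator Σ(Δz_t−Δz̄)(Δz_{t+1}−Δz̄) = -232.3457
Denominator Σ(Δz_t−Δz̄)² = 372.8889
r_1(Δz) = -232.3457 / 372.8889 = -0.623

-0.623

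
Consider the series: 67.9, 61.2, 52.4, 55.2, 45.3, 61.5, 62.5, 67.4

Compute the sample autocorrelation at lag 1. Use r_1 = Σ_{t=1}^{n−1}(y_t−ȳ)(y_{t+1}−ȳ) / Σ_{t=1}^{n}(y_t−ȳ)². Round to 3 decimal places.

0.212

Mean ȳ = (67.9 + 61.2 + 52.4 + 55.2 + 45.3 + 61.5 + 62.5 + 67.4)/8 = 59.1750
Deviations from mean: 8.7250, 2.0250, -6.7750, -3.9750, -13.8750, 2.3250, 3.3250, 8.2250
Numerator Σ_{t=1}^{7}(y_t−ȳ)(y_{t+1}−ȳ) = 88.8519
Denominator Σ(y_t−ȳ)² = 418.5550
r_1 = 88.8519 / 418.5550 = 0.212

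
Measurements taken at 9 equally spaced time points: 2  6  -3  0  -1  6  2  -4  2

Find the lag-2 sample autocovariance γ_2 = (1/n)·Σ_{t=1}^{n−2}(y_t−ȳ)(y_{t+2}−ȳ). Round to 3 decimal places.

Mean ȳ = (2 + 6 − 3 + 0 − 1 + 6 + 2 − 4 + 2)/9 = 1.1111
Σ_{t=1}^{7}(y_t−ȳ)(y_{t+2}−ȳ) = -31.9136
γ_2 = -31.9136 / 9 = -3.546

-3.546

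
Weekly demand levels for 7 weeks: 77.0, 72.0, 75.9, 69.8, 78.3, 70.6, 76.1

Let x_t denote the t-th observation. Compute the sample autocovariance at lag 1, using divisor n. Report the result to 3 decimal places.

-8.119

Mean x̄ = (77.0 + 72.0 + 75.9 + 69.8 + 78.3 + 70.6 + 76.1)/7 = 74.2429
Deviations: 2.7571, -2.2429, 1.6571, -4.4429, 4.0571, -3.6429, 1.8571
Σ_{t=1}^{6}(x_t−x̄)(x_{t+1}−x̄) = -56.8333
γ_1 = -56.8333 / 7 = -8.119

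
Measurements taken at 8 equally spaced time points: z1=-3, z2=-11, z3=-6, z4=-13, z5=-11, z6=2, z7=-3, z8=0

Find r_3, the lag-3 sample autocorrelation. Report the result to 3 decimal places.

-0.199

Mean z̄ = (-3 − 11 − 6 − 13 − 11 + 2 − 3 + 0)/8 = -5.6250
Deviations from mean: 2.6250, -5.3750, -0.3750, -7.3750, -5.3750, 7.6250, 2.6250, 5.6250
Σ(z_t−z̄)(z_{t+3}−z̄) = (-19.3594) + (28.8906) + (-2.8594) + (-19.3594) + (-30.2344) = -42.9219
Denominator Σ(z_t−z̄)² = 215.8750
r_3 = -42.9219 / 215.8750 = -0.199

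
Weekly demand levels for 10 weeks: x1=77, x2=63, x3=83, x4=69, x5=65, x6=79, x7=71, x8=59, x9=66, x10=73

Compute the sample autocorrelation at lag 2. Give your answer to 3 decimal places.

Mean x̄ = (77 + 63 + 83 + 69 + 65 + 79 + 71 + 59 + 66 + 73)/10 = 70.5000
Numerator Σ_{t=1}^{8}(x_t−x̄)(x_{t+2}−x̄) = -120.5000
Denominator Σ(x_t−x̄)² = 518.5000
r_2 = -120.5000 / 518.5000 = -0.232

-0.232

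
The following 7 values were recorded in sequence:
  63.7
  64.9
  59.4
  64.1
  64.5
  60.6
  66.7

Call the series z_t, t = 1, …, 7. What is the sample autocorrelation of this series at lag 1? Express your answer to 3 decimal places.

-0.512

Mean z̄ = (63.7 + 64.9 + 59.4 + 64.1 + 64.5 + 60.6 + 66.7)/7 = 63.4143
Σ(z_t−z̄)(z_{t+1}−z̄) = (0.4245) + (-5.9641) + (-2.7527) + (0.7445) + (-3.0555) + (-9.2469) = -19.8502
Denominator Σ(z_t−z̄)² = 38.7686
r_1 = -19.8502 / 38.7686 = -0.512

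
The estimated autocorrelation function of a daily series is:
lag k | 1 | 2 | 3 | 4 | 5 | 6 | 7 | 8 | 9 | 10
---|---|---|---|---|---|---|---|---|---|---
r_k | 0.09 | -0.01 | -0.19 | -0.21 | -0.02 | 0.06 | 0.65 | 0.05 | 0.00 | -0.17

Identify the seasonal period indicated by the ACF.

7

The largest autocorrelation is r_7 = 0.65; the remaining lags stay at or below 0.09.
The dominant spike at lag 7 indicates a seasonal period of 7.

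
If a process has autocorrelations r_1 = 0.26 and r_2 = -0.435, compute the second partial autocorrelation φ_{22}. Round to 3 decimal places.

φ_{22} = (r_2 − r_1²) / (1 − r_1²)
r_1² = (0.26)² = 0.0676
Numerator = -0.435 − 0.0676 = -0.5026; denominator = 1 − 0.0676 = 0.9324
φ_{22} = -0.5026 / 0.9324 = -0.539

-0.539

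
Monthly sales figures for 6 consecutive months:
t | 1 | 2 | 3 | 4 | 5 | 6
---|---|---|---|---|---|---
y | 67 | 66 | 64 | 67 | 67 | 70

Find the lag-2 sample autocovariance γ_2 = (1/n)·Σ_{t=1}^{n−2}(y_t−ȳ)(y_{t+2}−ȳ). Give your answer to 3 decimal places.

-0.093

Mean ȳ = (67 + 66 + 64 + 67 + 67 + 70)/6 = 66.8333
Σ_{t=1}^{4}(y_t−ȳ)(y_{t+2}−ȳ) = -0.5556
γ_2 = -0.5556 / 6 = -0.093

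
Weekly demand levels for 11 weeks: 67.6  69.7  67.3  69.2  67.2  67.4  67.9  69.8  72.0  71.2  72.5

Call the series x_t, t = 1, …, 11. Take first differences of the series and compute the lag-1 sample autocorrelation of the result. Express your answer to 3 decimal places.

-0.467

First differences Δx: 2.1, -2.4, 1.9, -2.0, 0.2, 0.5, 1.9, 2.2, -0.8, 1.3
Mean of differences = 0.4900
Numerator Σ(Δx_t−Δx̄)(Δx_{t+1}−Δx̄) = -12.3451
Denominator Σ(Δx_t−Δx̄)² = 26.4490
r_1(Δx) = -12.3451 / 26.4490 = -0.467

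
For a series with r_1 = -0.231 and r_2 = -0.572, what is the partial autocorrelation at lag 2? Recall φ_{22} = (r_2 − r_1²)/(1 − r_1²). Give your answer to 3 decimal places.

φ_{22} = (r_2 − r_1²) / (1 − r_1²)
r_1² = (-0.231)² = 0.053361
Numerator = -0.572 − 0.0534 = -0.6254; denominator = 1 − 0.0534 = 0.9466
φ_{22} = -0.6254 / 0.9466 = -0.661

-0.661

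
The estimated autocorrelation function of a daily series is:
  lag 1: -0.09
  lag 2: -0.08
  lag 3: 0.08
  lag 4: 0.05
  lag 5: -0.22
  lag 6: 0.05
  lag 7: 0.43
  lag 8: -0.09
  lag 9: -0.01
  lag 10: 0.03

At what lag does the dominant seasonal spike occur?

The largest autocorrelation is r_7 = 0.43; the remaining lags stay at or below 0.08.
The dominant spike at lag 7 indicates a seasonal period of 7.

7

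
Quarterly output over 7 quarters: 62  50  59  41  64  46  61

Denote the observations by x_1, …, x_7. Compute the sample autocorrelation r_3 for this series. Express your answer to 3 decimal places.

-0.553

Mean x̄ = (62 + 50 + 59 + 41 + 64 + 46 + 61)/7 = 54.7143
Deviations from mean: 7.2857, -4.7143, 4.2857, -13.7143, 9.2857, -8.7143, 6.2857
Numerator Σ_{t=1}^{4}(x_t−x̄)(x_{t+3}−x̄) = -267.2449
Denominator Σ(x_t−x̄)² = 483.4286
r_3 = -267.2449 / 483.4286 = -0.553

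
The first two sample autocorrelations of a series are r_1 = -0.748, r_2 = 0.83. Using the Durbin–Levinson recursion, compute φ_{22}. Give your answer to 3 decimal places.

φ_{22} = (r_2 − r_1²) / (1 − r_1²)
r_1² = (-0.748)² = 0.559504
Numerator = 0.83 − 0.5595 = 0.2705; denominator = 1 − 0.5595 = 0.4405
φ_{22} = 0.2705 / 0.4405 = 0.614

0.614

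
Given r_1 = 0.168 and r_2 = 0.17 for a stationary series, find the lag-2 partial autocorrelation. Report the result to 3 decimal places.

φ_{22} = (r_2 − r_1²) / (1 − r_1²)
r_1² = (0.168)² = 0.028224
Numerator = 0.17 − 0.0282 = 0.1418; denominator = 1 − 0.0282 = 0.9718
φ_{22} = 0.1418 / 0.9718 = 0.146

0.146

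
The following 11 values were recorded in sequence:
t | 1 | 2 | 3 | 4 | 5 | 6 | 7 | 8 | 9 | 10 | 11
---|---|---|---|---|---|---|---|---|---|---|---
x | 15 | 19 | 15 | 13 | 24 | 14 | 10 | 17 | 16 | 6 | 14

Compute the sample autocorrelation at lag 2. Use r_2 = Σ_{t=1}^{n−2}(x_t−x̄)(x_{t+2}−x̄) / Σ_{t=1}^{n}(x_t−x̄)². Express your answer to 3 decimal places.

Mean x̄ = (15 + 19 + 15 + 13 + 24 + 14 + 10 + 17 + 16 + 6 + 14)/11 = 14.8182
Numerator Σ_{t=1}^{9}(x_t−x̄)(x_{t+2}−x̄) = -76.3388
Denominator Σ(x_t−x̄)² = 213.6364
r_2 = -76.3388 / 213.6364 = -0.357

-0.357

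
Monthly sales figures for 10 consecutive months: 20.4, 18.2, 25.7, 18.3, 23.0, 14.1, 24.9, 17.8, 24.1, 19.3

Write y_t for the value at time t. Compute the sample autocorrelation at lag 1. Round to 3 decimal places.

Mean ȳ = (20.4 + 18.2 + 25.7 + 18.3 + 23.0 + 14.1 + 24.9 + 17.8 + 24.1 + 19.3)/10 = 20.5800
Numerator Σ_{t=1}^{9}(y_t−ȳ)(y_{t+1}−ȳ) = -98.9244
Denominator Σ(y_t−ȳ)² = 125.3760
r_1 = -98.9244 / 125.3760 = -0.789

-0.789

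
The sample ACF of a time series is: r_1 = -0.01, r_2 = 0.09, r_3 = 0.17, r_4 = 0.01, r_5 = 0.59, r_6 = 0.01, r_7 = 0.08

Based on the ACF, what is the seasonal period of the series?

The largest autocorrelation is r_5 = 0.59; the remaining lags stay at or below 0.17.
The dominant spike at lag 5 indicates a seasonal period of 5.

5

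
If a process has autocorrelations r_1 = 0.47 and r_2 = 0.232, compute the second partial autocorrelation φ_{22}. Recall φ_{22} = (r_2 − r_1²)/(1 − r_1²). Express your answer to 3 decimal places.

φ_{22} = (r_2 − r_1²) / (1 − r_1²)
r_1² = (0.47)² = 0.2209
Numerator = 0.232 − 0.2209 = 0.0111; denominator = 1 − 0.2209 = 0.7791
φ_{22} = 0.0111 / 0.7791 = 0.014

0.014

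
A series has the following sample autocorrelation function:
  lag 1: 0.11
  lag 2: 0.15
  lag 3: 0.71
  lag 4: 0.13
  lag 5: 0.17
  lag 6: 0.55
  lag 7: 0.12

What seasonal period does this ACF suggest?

3

The largest autocorrelation is r_3 = 0.71, with a weaker echo at lag 6 (0.55); the remaining lags stay at or below 0.17.
The dominant spike at lag 3 indicates a seasonal period of 3.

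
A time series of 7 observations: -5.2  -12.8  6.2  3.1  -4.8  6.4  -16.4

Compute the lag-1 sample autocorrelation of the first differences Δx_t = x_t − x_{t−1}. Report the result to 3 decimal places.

-0.440

First differences Δx: -7.6, 19.0, -3.1, -7.9, 11.2, -22.8
Mean of differences = -1.8667
Numerator Σ(Δx_t−Δx̄)(Δx_{t+1}−Δx̄) = -490.2944
Denominator Σ(Δx_t−Δx̄)² = 1115.1533
r_1(Δx) = -490.2944 / 1115.1533 = -0.440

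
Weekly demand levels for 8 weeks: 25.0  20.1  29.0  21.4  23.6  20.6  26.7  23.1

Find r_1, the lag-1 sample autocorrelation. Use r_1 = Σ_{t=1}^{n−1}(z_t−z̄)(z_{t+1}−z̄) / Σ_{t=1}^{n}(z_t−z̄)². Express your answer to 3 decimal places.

-0.694

Mean z̄ = (25.0 + 20.1 + 29.0 + 21.4 + 23.6 + 20.6 + 26.7 + 23.1)/8 = 23.6875
Deviations from mean: 1.3125, -3.5875, 5.3125, -2.2875, -0.0875, -3.0875, 3.0125, -0.5875
Σ(z_t−z̄)(z_{t+1}−z̄) = (-4.7086) + (-19.0586) + (-12.1523) + (0.2002) + (0.2702) + (-9.3011) + (-1.7698) = -46.5202
Denominator Σ(z_t−z̄)² = 67.0088
r_1 = -46.5202 / 67.0088 = -0.694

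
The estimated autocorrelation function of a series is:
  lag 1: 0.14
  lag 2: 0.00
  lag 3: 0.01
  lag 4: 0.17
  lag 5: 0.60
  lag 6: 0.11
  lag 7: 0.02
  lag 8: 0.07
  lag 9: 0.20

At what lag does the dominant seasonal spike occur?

5

The largest autocorrelation is r_5 = 0.60; the remaining lags stay at or below 0.20.
The dominant spike at lag 5 indicates a seasonal period of 5.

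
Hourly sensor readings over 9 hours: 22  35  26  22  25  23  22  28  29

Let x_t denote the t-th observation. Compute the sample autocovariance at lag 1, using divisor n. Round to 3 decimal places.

Mean x̄ = (22 + 35 + 26 + 22 + 25 + 23 + 22 + 28 + 29)/9 = 25.7778
Σ_{t=1}^{8}(x_t−x̄)(x_{t+1}−x̄) = -19.2716
γ_1 = -19.2716 / 9 = -2.141

-2.141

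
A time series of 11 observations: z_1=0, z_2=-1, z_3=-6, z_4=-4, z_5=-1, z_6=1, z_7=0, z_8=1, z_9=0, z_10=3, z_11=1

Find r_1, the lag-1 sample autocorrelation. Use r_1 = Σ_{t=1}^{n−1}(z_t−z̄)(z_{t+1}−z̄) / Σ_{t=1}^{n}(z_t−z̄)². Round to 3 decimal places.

Mean z̄ = (0 − 1 − 6 − 4 − 1 + 1 + 0 + 1 + 0 + 3 + 1)/11 = -0.5455
Numerator Σ_{t=1}^{10}(z_t−z̄)(z_{t+1}−z̄) = 31.8843
Denominator Σ(z_t−z̄)² = 62.7273
r_1 = 31.8843 / 62.7273 = 0.508

0.508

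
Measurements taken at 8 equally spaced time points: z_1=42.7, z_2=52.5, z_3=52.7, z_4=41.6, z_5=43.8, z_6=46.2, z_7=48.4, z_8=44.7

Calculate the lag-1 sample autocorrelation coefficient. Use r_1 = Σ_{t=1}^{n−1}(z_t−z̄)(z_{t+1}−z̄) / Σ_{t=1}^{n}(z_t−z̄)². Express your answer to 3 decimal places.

-0.050

Mean z̄ = (42.7 + 52.5 + 52.7 + 41.6 + 43.8 + 46.2 + 48.4 + 44.7)/8 = 46.5750
Deviations from mean: -3.8750, 5.9250, 6.1250, -4.9750, -2.7750, -0.3750, 1.8250, -1.8750
Σ(z_t−z̄)(z_{t+1}−z̄) = (-22.9594) + (36.2906) + (-30.4719) + (13.8056) + (1.0406) + (-0.6844) + (-3.4219) = -6.4006
Denominator Σ(z_t−z̄)² = 127.0750
r_1 = -6.4006 / 127.0750 = -0.050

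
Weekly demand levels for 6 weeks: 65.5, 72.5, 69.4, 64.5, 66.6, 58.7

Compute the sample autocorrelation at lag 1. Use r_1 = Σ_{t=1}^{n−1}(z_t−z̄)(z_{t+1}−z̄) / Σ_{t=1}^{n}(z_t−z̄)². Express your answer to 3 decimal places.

0.060

Mean z̄ = (65.5 + 72.5 + 69.4 + 64.5 + 66.6 + 58.7)/6 = 66.2000
Σ(z_t−z̄)(z_{t+1}−z̄) = (-4.4100) + (20.1600) + (-5.4400) + (-0.6800) + (-3.0000) = 6.6300
Denominator Σ(z_t−z̄)² = 109.7200
r_1 = 6.6300 / 109.7200 = 0.060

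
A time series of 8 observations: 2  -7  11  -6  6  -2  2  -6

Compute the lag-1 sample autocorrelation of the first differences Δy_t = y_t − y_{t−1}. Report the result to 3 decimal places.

First differences Δy: -9, 18, -17, 12, -8, 4, -8
Mean of differences = -1.1429
Numerator Σ(Δy_t−Δȳ)(Δy_{t+1}−Δȳ) = -823.0204
Denominator Σ(Δy_t−Δȳ)² = 972.8571
r_1(Δy) = -823.0204 / 972.8571 = -0.846

-0.846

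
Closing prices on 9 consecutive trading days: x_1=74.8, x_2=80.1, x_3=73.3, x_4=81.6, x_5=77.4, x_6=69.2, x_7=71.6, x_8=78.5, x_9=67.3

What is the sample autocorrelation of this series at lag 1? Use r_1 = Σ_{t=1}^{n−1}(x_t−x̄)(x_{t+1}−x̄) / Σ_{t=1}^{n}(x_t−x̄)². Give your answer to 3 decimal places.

Mean x̄ = (74.8 + 80.1 + 73.3 + 81.6 + 77.4 + 69.2 + 71.6 + 78.5 + 67.3)/9 = 74.8667
Numerator Σ_{t=1}^{8}(x_t−x̄)(x_{t+1}−x̄) = -37.2444
Denominator Σ(x_t−x̄)² = 194.8400
r_1 = -37.2444 / 194.8400 = -0.191

-0.191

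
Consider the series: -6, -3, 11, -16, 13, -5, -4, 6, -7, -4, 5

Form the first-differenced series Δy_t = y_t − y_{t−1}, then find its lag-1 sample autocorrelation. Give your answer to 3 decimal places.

-0.732

First differences Δy: 3, 14, -27, 29, -18, 1, 10, -13, 3, 9
Mean of differences = 1.1000
Numerator Σ(Δy_t−Δȳ)(Δy_{t+1}−Δȳ) = -1791.1100
Denominator Σ(Δy_t−Δȳ)² = 2446.9000
r_1(Δy) = -1791.1100 / 2446.9000 = -0.732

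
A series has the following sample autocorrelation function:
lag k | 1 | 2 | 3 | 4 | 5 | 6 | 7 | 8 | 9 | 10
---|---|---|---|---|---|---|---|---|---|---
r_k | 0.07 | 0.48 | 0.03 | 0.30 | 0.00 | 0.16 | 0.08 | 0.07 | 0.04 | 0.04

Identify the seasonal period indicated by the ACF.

2

The largest autocorrelation is r_2 = 0.48, with weaker echoes at lags 4 (0.30) and 6 (0.16); the remaining lags stay at or below 0.08.
The dominant spike at lag 2 indicates a seasonal period of 2.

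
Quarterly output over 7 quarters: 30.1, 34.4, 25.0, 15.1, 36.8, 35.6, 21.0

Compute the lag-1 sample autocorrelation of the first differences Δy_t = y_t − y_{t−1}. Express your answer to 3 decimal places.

First differences Δy: 4.3, -9.4, -9.9, 21.7, -1.2, -14.6
Mean of differences = -1.5167
Numerator Σ(Δy_t−Δȳ)(Δy_{t+1}−Δȳ) = -171.1903
Denominator Σ(Δy_t−Δȳ)² = 876.5483
r_1(Δy) = -171.1903 / 876.5483 = -0.195

-0.195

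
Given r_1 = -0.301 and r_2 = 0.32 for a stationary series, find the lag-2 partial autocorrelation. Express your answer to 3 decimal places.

0.252

φ_{22} = (r_2 − r_1²) / (1 − r_1²)
r_1² = (-0.301)² = 0.090601
Numerator = 0.32 − 0.0906 = 0.2294; denominator = 1 − 0.0906 = 0.9094
φ_{22} = 0.2294 / 0.9094 = 0.252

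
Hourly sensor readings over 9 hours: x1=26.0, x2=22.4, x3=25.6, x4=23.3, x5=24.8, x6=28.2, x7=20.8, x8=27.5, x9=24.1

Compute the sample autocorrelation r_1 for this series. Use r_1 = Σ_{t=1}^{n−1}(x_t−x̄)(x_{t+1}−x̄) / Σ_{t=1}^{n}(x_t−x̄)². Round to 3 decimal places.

-0.712

Mean x̄ = (26.0 + 22.4 + 25.6 + 23.3 + 24.8 + 28.2 + 20.8 + 27.5 + 24.1)/9 = 24.7444
Numerator Σ_{t=1}^{8}(x_t−x̄)(x_{t+1}−x̄) = -32.3486
Denominator Σ(x_t−x̄)² = 45.4022
r_1 = -32.3486 / 45.4022 = -0.712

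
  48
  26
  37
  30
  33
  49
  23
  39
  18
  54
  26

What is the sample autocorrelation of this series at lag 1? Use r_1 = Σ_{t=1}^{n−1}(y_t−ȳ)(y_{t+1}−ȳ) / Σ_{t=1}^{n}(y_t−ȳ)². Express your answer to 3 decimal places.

Mean ȳ = (48 + 26 + 37 + 30 + 33 + 49 + 23 + 39 + 18 + 54 + 26)/11 = 34.8182
Numerator Σ_{t=1}^{10}(y_t−ȳ)(y_{t+1}−ȳ) = -942.1240
Denominator Σ(y_t−ȳ)² = 1369.6364
r_1 = -942.1240 / 1369.6364 = -0.688

-0.688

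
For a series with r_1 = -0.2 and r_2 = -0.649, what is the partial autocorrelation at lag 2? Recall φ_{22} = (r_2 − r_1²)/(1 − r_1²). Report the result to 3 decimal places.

φ_{22} = (r_2 − r_1²) / (1 − r_1²)
r_1² = (-0.2)² = 0.04
Numerator = -0.649 − 0.0400 = -0.6890; denominator = 1 − 0.0400 = 0.9600
φ_{22} = -0.6890 / 0.9600 = -0.718

-0.718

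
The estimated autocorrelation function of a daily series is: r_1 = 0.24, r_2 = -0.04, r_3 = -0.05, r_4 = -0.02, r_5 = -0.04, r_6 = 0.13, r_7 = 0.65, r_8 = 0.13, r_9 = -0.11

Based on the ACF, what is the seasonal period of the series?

7

The largest autocorrelation is r_7 = 0.65; the remaining lags stay at or below 0.24.
The dominant spike at lag 7 indicates a seasonal period of 7.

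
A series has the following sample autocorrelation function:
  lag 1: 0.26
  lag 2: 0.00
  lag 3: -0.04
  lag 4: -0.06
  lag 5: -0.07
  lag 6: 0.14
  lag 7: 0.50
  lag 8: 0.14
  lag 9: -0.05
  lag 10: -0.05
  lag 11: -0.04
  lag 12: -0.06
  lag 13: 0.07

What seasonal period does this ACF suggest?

7

The largest autocorrelation is r_7 = 0.50; the remaining lags stay at or below 0.26. The elevated value at lag 1 (0.26), dropping to 0.00 at lag 2, reflects decaying short-term dependence rather than seasonality.
The dominant spike at lag 7 indicates a seasonal period of 7.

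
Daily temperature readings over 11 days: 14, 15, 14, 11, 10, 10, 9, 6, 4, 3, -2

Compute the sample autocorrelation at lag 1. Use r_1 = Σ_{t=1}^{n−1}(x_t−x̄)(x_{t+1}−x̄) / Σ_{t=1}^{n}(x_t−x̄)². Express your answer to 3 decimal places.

Mean x̄ = (14 + 15 + 14 + 11 + 10 + 10 + 9 + 6 + 4 + 3 − 2)/11 = 8.5455
Numerator Σ_{t=1}^{10}(x_t−x̄)(x_{t+1}−x̄) = 184.2479
Denominator Σ(x_t−x̄)² = 280.7273
r_1 = 184.2479 / 280.7273 = 0.656

0.656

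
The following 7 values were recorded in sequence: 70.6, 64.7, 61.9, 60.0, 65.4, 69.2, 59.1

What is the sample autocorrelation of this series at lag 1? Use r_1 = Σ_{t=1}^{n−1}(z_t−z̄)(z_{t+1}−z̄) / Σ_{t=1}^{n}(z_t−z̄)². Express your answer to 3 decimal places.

-0.111

Mean z̄ = (70.6 + 64.7 + 61.9 + 60.0 + 65.4 + 69.2 + 59.1)/7 = 64.4143
Deviations from mean: 6.1857, 0.2857, -2.5143, -4.4143, 0.9857, 4.7857, -5.3143
Numerator Σ_{t=1}^{6}(z_t−z̄)(z_{t+1}−z̄) = -12.9188
Denominator Σ(z_t−z̄)² = 116.2686
r_1 = -12.9188 / 116.2686 = -0.111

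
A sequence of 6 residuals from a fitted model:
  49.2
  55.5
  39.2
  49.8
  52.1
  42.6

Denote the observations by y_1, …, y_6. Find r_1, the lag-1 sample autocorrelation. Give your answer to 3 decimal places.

-0.477

Mean ȳ = (49.2 + 55.5 + 39.2 + 49.8 + 52.1 + 42.6)/6 = 48.0667
Deviations from mean: 1.1333, 7.4333, -8.8667, 1.7333, 4.0333, -5.4667
Numerator Σ_{t=1}^{5}(y_t−ȳ)(y_{t+1}−ȳ) = -87.9111
Denominator Σ(y_t−ȳ)² = 184.3133
r_1 = -87.9111 / 184.3133 = -0.477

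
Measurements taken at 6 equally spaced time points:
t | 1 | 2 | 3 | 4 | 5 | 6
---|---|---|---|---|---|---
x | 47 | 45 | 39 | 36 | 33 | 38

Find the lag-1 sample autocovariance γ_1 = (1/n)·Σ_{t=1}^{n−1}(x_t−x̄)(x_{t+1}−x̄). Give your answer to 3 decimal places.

12.259

Mean x̄ = (47 + 45 + 39 + 36 + 33 + 38)/6 = 39.6667
Deviations: 7.3333, 5.3333, -0.6667, -3.6667, -6.6667, -1.6667
Σ_{t=1}^{5}(x_t−x̄)(x_{t+1}−x̄) = 73.5556
γ_1 = 73.5556 / 6 = 12.259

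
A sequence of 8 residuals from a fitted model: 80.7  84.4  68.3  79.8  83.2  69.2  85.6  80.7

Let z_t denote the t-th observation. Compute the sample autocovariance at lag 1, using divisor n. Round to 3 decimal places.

-18.558

Mean z̄ = (80.7 + 84.4 + 68.3 + 79.8 + 83.2 + 69.2 + 85.6 + 80.7)/8 = 78.9875
Σ_{t=1}^{7}(z_t−z̄)(z_{t+1}−z̄) = -148.4639
γ_1 = -148.4639 / 8 = -18.558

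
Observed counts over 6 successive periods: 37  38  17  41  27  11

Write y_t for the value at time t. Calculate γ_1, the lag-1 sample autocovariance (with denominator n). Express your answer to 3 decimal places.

Mean ȳ = (37 + 38 + 17 + 41 + 27 + 11)/6 = 28.5000
Deviations: 8.5000, 9.5000, -11.5000, 12.5000, -1.5000, -17.5000
Σ_{t=1}^{5}(y_t−ȳ)(y_{t+1}−ȳ) = -164.7500
γ_1 = -164.7500 / 6 = -27.458

-27.458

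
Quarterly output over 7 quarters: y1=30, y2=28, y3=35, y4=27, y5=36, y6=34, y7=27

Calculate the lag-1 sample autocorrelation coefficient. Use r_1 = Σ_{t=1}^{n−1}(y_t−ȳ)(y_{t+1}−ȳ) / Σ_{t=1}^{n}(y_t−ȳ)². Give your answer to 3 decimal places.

-0.457

Mean ȳ = (30 + 28 + 35 + 27 + 36 + 34 + 27)/7 = 31.0000
Deviations from mean: -1.0000, -3.0000, 4.0000, -4.0000, 5.0000, 3.0000, -4.0000
Numerator Σ_{t=1}^{6}(y_t−ȳ)(y_{t+1}−ȳ) = -42.0000
Denominator Σ(y_t−ȳ)² = 92.0000
r_1 = -42.0000 / 92.0000 = -0.457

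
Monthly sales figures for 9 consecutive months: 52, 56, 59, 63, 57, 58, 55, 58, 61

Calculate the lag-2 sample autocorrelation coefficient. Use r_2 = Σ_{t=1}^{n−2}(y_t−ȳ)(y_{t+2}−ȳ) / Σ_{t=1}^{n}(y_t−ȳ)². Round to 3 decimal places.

Mean ȳ = (52 + 56 + 59 + 63 + 57 + 58 + 55 + 58 + 61)/9 = 57.6667
Σ(y_t−ȳ)(y_{t+2}−ȳ) = (-7.5556) + (-8.8889) + (-0.8889) + (1.7778) + (1.7778) + (0.1111) + (-8.8889) = -22.5556
Denominator Σ(y_t−ȳ)² = 84.0000
r_2 = -22.5556 / 84.0000 = -0.269

-0.269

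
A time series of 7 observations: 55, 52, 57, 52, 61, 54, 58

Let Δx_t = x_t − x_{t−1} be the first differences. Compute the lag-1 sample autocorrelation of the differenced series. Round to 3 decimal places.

First differences Δx: -3, 5, -5, 9, -7, 4
Mean of differences = 0.5000
Numerator Σ(Δx_t−Δx̄)(Δx_{t+1}−Δx̄) = -177.2500
Denominator Σ(Δx_t−Δx̄)² = 203.5000
r_1(Δx) = -177.2500 / 203.5000 = -0.871

-0.871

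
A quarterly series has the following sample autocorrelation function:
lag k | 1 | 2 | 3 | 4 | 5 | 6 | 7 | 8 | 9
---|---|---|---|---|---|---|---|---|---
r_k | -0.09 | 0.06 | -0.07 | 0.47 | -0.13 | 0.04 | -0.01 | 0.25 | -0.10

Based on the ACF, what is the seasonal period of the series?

The largest autocorrelation is r_4 = 0.47, with a weaker echo at lag 8 (0.25); the remaining lags stay at or below 0.06.
The dominant spike at lag 4 indicates a seasonal period of 4.

4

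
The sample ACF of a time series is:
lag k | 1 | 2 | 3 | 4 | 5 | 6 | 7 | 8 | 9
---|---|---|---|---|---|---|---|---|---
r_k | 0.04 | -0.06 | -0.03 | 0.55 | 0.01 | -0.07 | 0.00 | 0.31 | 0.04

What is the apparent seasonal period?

The largest autocorrelation is r_4 = 0.55, with a weaker echo at lag 8 (0.31); the remaining lags stay at or below 0.04.
The dominant spike at lag 4 indicates a seasonal period of 4.

4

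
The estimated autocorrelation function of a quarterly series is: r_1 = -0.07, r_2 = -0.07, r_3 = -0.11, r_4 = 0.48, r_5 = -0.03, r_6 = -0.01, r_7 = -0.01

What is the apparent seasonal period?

4

The largest autocorrelation is r_4 = 0.48; the remaining lags stay at or below -0.01.
The dominant spike at lag 4 indicates a seasonal period of 4.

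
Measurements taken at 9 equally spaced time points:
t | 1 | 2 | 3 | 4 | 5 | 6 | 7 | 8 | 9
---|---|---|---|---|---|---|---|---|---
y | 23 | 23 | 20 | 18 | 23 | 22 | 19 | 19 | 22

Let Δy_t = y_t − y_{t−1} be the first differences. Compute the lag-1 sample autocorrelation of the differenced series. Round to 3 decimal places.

First differences Δy: 0, -3, -2, 5, -1, -3, 0, 3
Mean of differences = -0.1250
Numerator Σ(Δy_t−Δȳ)(Δy_{t+1}−Δȳ) = -6.5156
Denominator Σ(Δy_t−Δȳ)² = 56.8750
r_1(Δy) = -6.5156 / 56.8750 = -0.115

-0.115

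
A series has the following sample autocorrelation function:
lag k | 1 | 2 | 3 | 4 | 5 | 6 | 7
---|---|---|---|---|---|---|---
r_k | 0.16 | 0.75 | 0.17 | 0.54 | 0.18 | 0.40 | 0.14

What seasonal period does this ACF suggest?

The largest autocorrelation is r_2 = 0.75, with weaker echoes at lags 4 (0.54) and 6 (0.40); the remaining lags stay at or below 0.18.
The dominant spike at lag 2 indicates a seasonal period of 2.

2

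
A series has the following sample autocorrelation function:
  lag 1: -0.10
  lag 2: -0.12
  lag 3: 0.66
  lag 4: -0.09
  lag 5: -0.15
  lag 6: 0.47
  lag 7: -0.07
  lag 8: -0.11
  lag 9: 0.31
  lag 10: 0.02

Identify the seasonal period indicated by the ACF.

The largest autocorrelation is r_3 = 0.66, with weaker echoes at lags 6 (0.47) and 9 (0.31); the remaining lags stay at or below 0.02.
The dominant spike at lag 3 indicates a seasonal period of 3.

3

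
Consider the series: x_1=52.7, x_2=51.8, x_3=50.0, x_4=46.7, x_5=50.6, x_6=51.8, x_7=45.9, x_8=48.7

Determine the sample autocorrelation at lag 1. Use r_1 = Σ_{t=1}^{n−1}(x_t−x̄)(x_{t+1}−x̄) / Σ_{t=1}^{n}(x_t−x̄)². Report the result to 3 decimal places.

Mean x̄ = (52.7 + 51.8 + 50.0 + 46.7 + 50.6 + 51.8 + 45.9 + 48.7)/8 = 49.7750
Deviations from mean: 2.9250, 2.0250, 0.2250, -3.0750, 0.8250, 2.0250, -3.8750, -1.0750
Numerator Σ_{t=1}^{7}(x_t−x̄)(x_{t+1}−x̄) = 1.1394
Denominator Σ(x_t−x̄)² = 43.1150
r_1 = 1.1394 / 43.1150 = 0.026

0.026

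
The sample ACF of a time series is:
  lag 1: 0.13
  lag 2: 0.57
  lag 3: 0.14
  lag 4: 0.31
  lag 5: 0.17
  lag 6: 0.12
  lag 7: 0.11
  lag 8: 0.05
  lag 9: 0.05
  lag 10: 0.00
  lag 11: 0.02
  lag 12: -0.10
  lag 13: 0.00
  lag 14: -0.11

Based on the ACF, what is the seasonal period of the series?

2

The largest autocorrelation is r_2 = 0.57, with a weaker echo at lag 4 (0.31); the remaining lags stay at or below 0.17.
The dominant spike at lag 2 indicates a seasonal period of 2.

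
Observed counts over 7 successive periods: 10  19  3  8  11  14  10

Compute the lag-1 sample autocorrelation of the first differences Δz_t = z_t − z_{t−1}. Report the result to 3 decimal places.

-0.535

First differences Δz: 9, -16, 5, 3, 3, -4
Mean of differences = 0.0000
Numerator Σ(Δz_t−Δz̄)(Δz_{t+1}−Δz̄) = -212.0000
Denominator Σ(Δz_t−Δz̄)² = 396.0000
r_1(Δz) = -212.0000 / 396.0000 = -0.535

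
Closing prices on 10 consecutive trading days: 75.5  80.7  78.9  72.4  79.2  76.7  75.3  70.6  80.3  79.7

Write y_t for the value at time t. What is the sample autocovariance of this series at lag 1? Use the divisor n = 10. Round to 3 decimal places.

Mean ȳ = (75.5 + 80.7 + 78.9 + 72.4 + 79.2 + 76.7 + 75.3 + 70.6 + 80.3 + 79.7)/10 = 76.9300
Σ_{t=1}^{9}(y_t−ȳ)(y_{t+1}−ȳ) = -18.9979
γ_1 = -18.9979 / 10 = -1.900

-1.900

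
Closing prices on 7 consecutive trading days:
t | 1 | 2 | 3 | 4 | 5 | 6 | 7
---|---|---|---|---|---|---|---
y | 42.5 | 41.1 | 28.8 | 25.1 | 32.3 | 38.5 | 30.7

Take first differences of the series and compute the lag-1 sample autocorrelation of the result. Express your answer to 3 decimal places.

First differences Δy: -1.4, -12.3, -3.7, 7.2, 6.2, -7.8
Mean of differences = -1.9667
Numerator Σ(Δy_t−Δȳ)(Δy_{t+1}−Δȳ) = 23.3889
Denominator Σ(Δy_t−Δȳ)² = 294.8533
r_1(Δy) = 23.3889 / 294.8533 = 0.079

0.079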